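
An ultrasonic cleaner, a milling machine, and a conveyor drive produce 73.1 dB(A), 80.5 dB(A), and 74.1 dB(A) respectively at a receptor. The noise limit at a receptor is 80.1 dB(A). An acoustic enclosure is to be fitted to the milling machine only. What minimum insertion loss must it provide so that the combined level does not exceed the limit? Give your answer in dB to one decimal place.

Everything except the milling machine sums to 10^(73.1/10) + 10^(74.1/10) = 4.612e+07 in linear terms, 76.64 dB(A).
The limit corresponds to 10^(80.1/10) = 1.023e+08; subtracting the fixed part leaves 5.621e+07 for the milling machine, i.e. 77.50 dB(A).
So the milling machine must be reduced from 80.5 to 77.50 dB(A): IL = 3.00 dB.

3.0 dB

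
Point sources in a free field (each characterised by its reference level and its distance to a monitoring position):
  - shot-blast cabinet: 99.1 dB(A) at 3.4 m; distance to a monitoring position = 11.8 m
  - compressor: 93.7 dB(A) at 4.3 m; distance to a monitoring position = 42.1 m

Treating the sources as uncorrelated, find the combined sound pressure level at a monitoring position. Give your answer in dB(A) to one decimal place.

88.4 dB(A)

First find each source's level at the receiver (point-source: −20·log₁₀(r/r_ref)), then combine on an intensity basis.
shot-blast cabinet: 99.1 − 20·log₁₀(11.8/3.4) = 99.1 − 10.81 = 88.29 dB(A).
compressor: 93.7 − 20·log₁₀(42.1/4.3) = 93.7 − 19.82 = 73.88 dB(A).
Σ 10^(L/10) = 6.993e+08 → L_total = 10·log₁₀(6.993e+08) = 88.45 dB(A).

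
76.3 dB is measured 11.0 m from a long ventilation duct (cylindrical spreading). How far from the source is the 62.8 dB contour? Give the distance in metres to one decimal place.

246.3 m

The 13.5 dB drop corresponds to a distance ratio of 10^(13.5/10) for a line source.
r₂ = 11.0·10^((76.3−62.8)/10) = 11.0·10^(13.5/10) = 246.26 m.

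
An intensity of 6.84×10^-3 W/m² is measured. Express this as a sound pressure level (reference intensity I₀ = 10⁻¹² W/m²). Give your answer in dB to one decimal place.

98.4 dB

Dividing by I₀ shifts the exponent by 12: I/I₀ = 6.84×10^9.
L = 10·(0.8351 + 9) = 98.35 dB.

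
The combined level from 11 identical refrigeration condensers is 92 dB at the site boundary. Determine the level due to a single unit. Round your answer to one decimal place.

81.6 dB

For N identical incoherent sources L_total = L₁ + 10·log₁₀ N, so L₁ = 92 − 10·log₁₀(11) = 92 − 10.414.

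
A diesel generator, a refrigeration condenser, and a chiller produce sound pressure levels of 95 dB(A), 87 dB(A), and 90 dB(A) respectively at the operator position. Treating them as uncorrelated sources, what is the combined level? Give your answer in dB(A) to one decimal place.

96.7 dB(A)

For uncorrelated sources the intensities add, so convert each level to linear form, sum, and take 10·log₁₀ of the total.
Σ 10^(L/10) = 10^(95/10) + 10^(87/10) + 10^(90/10) = 4.663e+09.
L_total = 10·log₁₀(4.663e+09) = 96.69 dB(A).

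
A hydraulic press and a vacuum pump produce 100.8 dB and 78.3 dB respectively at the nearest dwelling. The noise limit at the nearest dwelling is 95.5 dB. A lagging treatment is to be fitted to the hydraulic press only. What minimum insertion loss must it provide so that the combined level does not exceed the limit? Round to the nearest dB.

Fixed contribution from the other source: Σ 10^(L/10) = 10^(78.3/10) = 6.761e+07 (78.30 dB).
To meet 95.5 dB overall, the treated hydraulic press may contribute at most 10^(95.5/10) − 6.761e+07 = 3.481e+09, i.e. 95.42 dB.
Required insertion loss = 100.8 − 95.42 = 5.38 dB.

5 dB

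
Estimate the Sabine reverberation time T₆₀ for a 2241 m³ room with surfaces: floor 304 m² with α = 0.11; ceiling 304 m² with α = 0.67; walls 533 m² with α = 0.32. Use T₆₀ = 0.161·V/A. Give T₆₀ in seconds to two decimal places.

Summing Sᵢαᵢ: 304·0.11 + 304·0.67 + 533·0.32 = 407.68 m².
T₆₀ = 0.161·V/A = 0.161·2241/407.68 = 0.885 s.

0.89 s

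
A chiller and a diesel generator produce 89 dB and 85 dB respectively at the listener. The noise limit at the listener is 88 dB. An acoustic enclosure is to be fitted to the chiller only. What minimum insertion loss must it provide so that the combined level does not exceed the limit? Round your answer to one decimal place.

4.0 dB

The untreated sources together contribute 10^(85/10) = 3.162e+08, i.e. 85.00 dB.
The limit corresponds to 10^(88/10) = 6.310e+08; subtracting the fixed part leaves 3.147e+08 for the chiller, i.e. 84.98 dB.
So the chiller must be reduced from 89 to 84.98 dB: IL = 4.02 dB.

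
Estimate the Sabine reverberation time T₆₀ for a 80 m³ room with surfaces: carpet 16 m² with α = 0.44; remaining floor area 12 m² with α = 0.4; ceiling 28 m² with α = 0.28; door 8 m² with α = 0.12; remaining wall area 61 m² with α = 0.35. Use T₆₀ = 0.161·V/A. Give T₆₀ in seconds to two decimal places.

0.31 s

A = Σ Sᵢαᵢ = 16·0.44 + 12·0.4 + 28·0.28 + 8·0.12 + 61·0.35 = 41.99 m².
T₆₀ = 0.161·V/A = 0.161·80/41.99 = 0.307 s.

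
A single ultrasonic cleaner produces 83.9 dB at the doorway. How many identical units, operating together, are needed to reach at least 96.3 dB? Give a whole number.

Need L₁ + 10·log₁₀ N ≥ 96.3, i.e. log₁₀ N ≥ 1.24.
N ≥ 10^(12.4/10) = 17.378, so N = 18.

18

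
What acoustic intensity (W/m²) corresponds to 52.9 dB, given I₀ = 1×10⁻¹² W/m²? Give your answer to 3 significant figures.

1.95e-07 W/m²

I/I₀ = 10^(52.9/10) = 1.95e+05, so I = 1.95e+05 × 10⁻¹² W/m².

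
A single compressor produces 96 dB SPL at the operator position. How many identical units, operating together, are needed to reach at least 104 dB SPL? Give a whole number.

7

The shortfall is 104 − 96 = 8.0 dB, and N units add 10·log₁₀ N, so need 10·log₁₀ N ≥ 8.0.
N ≥ 10^(8.0/10) = 6.310, so N = 7.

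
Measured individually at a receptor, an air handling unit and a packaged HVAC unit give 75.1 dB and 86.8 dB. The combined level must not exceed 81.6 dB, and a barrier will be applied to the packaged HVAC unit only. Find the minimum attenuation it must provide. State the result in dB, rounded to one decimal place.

Everything except the packaged HVAC unit sums to 10^(75.1/10) = 3.236e+07 in linear terms, 75.10 dB.
The limit corresponds to 10^(81.6/10) = 1.445e+08; subtracting the fixed part leaves 1.122e+08 for the packaged HVAC unit, i.e. 80.50 dB.
Required insertion loss = 86.8 − 80.50 = 6.30 dB.

6.3 dB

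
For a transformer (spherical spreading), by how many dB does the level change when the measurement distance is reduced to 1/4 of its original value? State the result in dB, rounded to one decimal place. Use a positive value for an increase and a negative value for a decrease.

+12.0 dB

Point-source spreading: ΔL = −20·log₁₀(r₂/r₁).
ΔL = −20·log₁₀(0.25) = +12.04 dB.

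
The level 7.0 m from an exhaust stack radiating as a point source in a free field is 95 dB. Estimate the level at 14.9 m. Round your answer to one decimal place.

88.4 dB

For a point source, L₂ = L₁ − 20·log₁₀(r₂/r₁).
L₂ = 95 − 20·log₁₀(14.9/7.0) = 95 − 6.562 = 88.44 dB.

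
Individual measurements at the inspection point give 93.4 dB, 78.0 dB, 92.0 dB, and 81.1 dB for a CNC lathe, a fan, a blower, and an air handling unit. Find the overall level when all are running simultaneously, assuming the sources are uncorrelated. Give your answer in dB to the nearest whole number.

For uncorrelated sources the intensities add, so convert each level to linear form, sum, and take 10·log₁₀ of the total.
Σ 10^(L/10) = 10^(93.4/10) + 10^(78.0/10) + 10^(92.0/10) + 10^(81.1/10) = 3.965e+09.
L_total = 10·log₁₀(3.965e+09) = 95.98 dB.

96 dB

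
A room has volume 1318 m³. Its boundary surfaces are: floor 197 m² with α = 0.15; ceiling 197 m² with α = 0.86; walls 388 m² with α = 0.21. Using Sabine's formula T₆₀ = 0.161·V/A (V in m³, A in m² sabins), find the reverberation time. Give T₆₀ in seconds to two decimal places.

Summing Sᵢαᵢ: 197·0.15 + 197·0.86 + 388·0.21 = 280.45 m².
T₆₀ = 0.161·V/A = 0.161·1318/280.45 = 0.757 s.

0.76 s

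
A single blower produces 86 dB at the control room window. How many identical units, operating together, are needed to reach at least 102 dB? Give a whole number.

40

The shortfall is 102 − 86 = 16.0 dB, and N units add 10·log₁₀ N, so need 10·log₁₀ N ≥ 16.0.
N ≥ 10^(16.0/10) = 39.811, so N = 40.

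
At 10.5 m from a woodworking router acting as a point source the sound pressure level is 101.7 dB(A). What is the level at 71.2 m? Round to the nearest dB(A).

Point-source attenuation: ΔL = 20·log₁₀(r₂/r₁) = 20·log₁₀(71.2/10.5) = 16.626 dB.
L₂ = 101.7 − 20·log₁₀(71.2/10.5) = 101.7 − 16.626 = 85.07 dB(A).

85 dB(A)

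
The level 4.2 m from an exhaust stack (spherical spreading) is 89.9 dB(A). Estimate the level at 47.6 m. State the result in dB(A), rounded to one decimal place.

Point-source attenuation: ΔL = 20·log₁₀(r₂/r₁) = 20·log₁₀(47.6/4.2) = 21.087 dB.
L₂ = 89.9 − 20·log₁₀(47.6/4.2) = 89.9 − 21.087 = 68.81 dB(A).

68.8 dB(A)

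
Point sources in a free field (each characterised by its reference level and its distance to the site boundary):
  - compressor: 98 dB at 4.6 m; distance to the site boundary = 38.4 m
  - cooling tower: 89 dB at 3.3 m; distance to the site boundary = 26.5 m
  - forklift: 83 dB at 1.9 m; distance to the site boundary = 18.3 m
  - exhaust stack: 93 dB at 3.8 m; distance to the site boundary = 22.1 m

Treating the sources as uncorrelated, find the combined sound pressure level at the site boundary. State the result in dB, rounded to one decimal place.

82.1 dB

First find each source's level at the receiver (point-source: −20·log₁₀(r/r_ref)), then combine on an intensity basis.
compressor: 98 − 20·log₁₀(38.4/4.6) = 98 − 18.43 = 79.57 dB.
cooling tower: 89 − 20·log₁₀(26.5/3.3) = 89 − 18.09 = 70.91 dB.
forklift: 83 − 20·log₁₀(18.3/1.9) = 83 − 19.67 = 63.33 dB.
exhaust stack: 93 − 20·log₁₀(22.1/3.8) = 93 − 15.29 = 77.71 dB.
Σ 10^(L/10) = 1.640e+08 → L_total = 10·log₁₀(1.640e+08) = 82.15 dB.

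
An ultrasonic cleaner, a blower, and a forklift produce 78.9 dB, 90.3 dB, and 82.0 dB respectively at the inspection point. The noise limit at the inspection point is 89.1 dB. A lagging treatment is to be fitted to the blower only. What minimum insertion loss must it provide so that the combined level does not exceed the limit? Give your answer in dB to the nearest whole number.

3 dB

Fixed contribution from the other sources: Σ 10^(L/10) = 10^(78.9/10) + 10^(82.0/10) = 2.361e+08 (83.73 dB).
To meet 89.1 dB overall, the treated blower may contribute at most 10^(89.1/10) − 2.361e+08 = 5.767e+08, i.e. 87.61 dB.
Required insertion loss = 90.3 − 87.61 = 2.69 dB.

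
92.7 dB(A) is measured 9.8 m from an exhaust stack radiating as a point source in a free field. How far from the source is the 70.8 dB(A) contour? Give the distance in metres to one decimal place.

122.0 m

For a point source L₁ − L₂ = 20·log₁₀(r₂/r₁), so r₂ = r₁·10^((L₁−L₂)/20).
r₂ = 9.8·10^((92.7−70.8)/20) = 9.8·10^(21.9/20) = 121.96 m.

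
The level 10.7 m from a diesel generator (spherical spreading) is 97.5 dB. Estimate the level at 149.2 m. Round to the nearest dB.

Spherical spreading from a point source gives a 20·log₁₀(r₂/r₁) drop.
L₂ = 97.5 − 20·log₁₀(149.2/10.7) = 97.5 − 22.888 = 74.61 dB.

75 dB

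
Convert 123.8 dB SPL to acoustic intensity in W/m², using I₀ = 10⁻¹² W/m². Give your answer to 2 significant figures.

2.4 W/m²

L = 10·log₁₀(I/I₀) ⇒ I = I₀·10^(L/10) = 10⁻¹² × 10^12.38.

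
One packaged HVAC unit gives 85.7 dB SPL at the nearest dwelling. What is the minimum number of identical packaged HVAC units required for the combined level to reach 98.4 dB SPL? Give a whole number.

N identical sources give L₁ + 10·log₁₀ N, so require 10·log₁₀ N ≥ 98.4 − 85.7 = 12.7 dB.
N ≥ 10^(12.7/10) = 18.621, so N = 19.

19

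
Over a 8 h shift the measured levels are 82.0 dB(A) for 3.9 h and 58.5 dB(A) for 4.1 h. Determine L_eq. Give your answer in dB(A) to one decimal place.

L_eq = 10·log₁₀[(1/T)·Σ tᵢ·10^(Lᵢ/10)] with T = 8 h.
Σ tᵢ·10^(Lᵢ/10) = 3.9·10^(82.0/10) + 4.1·10^(58.5/10) = 6.210e+08.
L_eq = 10·log₁₀(6.210e+08/8) = 78.90 dB(A).

78.9 dB(A)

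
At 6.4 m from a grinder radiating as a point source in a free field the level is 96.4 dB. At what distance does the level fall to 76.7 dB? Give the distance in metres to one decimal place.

61.8 m

Point-source spreading drops the level by 20·log₁₀(r₂/r₁); inverting, r₂/r₁ = 10^(ΔL/20).
r₂ = 6.4·10^((96.4−76.7)/20) = 6.4·10^(19.7/20) = 61.83 m.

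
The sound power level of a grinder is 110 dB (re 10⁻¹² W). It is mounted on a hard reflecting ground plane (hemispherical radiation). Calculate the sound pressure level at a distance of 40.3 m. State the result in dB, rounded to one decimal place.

L_p = L_w − 10·log₁₀(2π·r²) with r = 40.3 m.
2π·r² = 1.02e+04 m², 10·log₁₀ of that is 40.088 dB.
L_p = 110 − 40.088 = 69.91 dB.

69.9 dB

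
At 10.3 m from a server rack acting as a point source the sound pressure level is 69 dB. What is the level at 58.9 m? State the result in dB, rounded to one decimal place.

53.9 dB

Point-source attenuation: ΔL = 20·log₁₀(r₂/r₁) = 20·log₁₀(58.9/10.3) = 15.146 dB.
L₂ = 69 − 20·log₁₀(58.9/10.3) = 69 − 15.146 = 53.85 dB.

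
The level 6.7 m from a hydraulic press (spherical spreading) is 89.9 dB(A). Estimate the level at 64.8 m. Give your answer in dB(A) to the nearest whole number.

Point-source attenuation: ΔL = 20·log₁₀(r₂/r₁) = 20·log₁₀(64.8/6.7) = 19.710 dB.
L₂ = 89.9 − 20·log₁₀(64.8/6.7) = 89.9 − 19.710 = 70.19 dB(A).

70 dB(A)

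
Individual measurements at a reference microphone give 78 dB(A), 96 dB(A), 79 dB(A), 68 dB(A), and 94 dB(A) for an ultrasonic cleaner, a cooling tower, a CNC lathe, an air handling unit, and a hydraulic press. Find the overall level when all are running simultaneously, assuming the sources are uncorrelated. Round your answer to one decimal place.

Incoherent sources combine by intensity addition: L_total = 10·log₁₀(Σ 10^(L_i/10)).
Σ 10^(L/10) = 10^(78/10) + 10^(96/10) + 10^(79/10) + 10^(68/10) + 10^(94/10) = 6.642e+09.
L_total = 10·log₁₀(6.642e+09) = 98.22 dB(A).

98.2 dB(A)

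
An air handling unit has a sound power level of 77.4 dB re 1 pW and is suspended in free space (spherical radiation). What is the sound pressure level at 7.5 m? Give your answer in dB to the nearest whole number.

The power spreads over a sphere of area 4π·r², so L_p = L_w − 10·log₁₀(4π·r²).
4π·r² = 706.9 m², 10·log₁₀ of that is 28.493 dB.
L_p = 77.4 − 28.493 = 48.91 dB.

49 dB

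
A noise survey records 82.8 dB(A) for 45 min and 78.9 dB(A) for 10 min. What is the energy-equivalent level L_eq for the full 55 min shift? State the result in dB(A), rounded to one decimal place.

82.3 dB(A)

L_eq = 10·log₁₀[(1/T)·Σ tᵢ·10^(Lᵢ/10)] with T = 55 min.
Σ tᵢ·10^(Lᵢ/10) = 45·10^(82.8/10) + 10·10^(78.9/10) = 9.351e+09.
L_eq = 10·log₁₀(9.351e+09/55) = 82.30 dB(A).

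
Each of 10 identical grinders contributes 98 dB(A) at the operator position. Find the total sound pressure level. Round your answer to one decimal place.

N identical incoherent sources raise the level by 10·log₁₀ N.
L_total = 98 + 10·log₁₀(10) = 98 + 10.000 = 108.00 dB(A).

108.0 dB(A)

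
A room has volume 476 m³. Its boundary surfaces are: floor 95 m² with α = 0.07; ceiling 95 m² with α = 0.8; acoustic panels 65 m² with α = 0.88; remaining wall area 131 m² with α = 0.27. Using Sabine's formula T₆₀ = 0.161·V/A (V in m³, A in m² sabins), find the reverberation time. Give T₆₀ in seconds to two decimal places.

Total absorption A = 95·0.07 + 95·0.8 + 65·0.88 + 131·0.27 = 175.22 m² sabins.
T₆₀ = 0.161 × 476 / 175.22 = 0.437 s.

0.44 s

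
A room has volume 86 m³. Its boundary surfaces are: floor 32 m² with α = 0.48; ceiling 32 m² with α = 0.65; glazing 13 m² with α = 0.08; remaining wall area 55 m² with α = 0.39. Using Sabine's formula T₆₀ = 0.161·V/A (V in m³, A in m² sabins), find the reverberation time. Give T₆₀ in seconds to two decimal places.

0.24 s

A = Σ Sᵢαᵢ = 32·0.48 + 32·0.65 + 13·0.08 + 55·0.39 = 58.65 m².
T₆₀ = 0.161 × 86 / 58.65 = 0.236 s.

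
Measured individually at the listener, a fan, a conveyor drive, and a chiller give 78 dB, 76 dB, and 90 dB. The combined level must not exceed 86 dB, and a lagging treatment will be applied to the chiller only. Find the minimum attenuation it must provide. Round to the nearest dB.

Everything except the chiller sums to 10^(78/10) + 10^(76/10) = 1.029e+08 in linear terms, 80.12 dB.
To meet 86 dB overall, the treated chiller may contribute at most 10^(86/10) − 1.029e+08 = 2.952e+08, i.e. 84.70 dB.
So the chiller must be reduced from 90 to 84.70 dB: IL = 5.30 dB.

5 dB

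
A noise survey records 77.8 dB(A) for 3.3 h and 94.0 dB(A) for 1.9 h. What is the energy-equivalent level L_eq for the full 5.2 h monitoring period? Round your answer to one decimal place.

89.8 dB(A)

The energy average is taken in the linear domain: L_eq = 10·log₁₀[(Σ tᵢ·10^(Lᵢ/10))/T], T = 5.2 h.
Σ tᵢ·10^(Lᵢ/10) = 3.3·10^(77.8/10) + 1.9·10^(94.0/10) = 4.971e+09.
L_eq = 10·log₁₀(4.971e+09/5.2) = 89.80 dB(A).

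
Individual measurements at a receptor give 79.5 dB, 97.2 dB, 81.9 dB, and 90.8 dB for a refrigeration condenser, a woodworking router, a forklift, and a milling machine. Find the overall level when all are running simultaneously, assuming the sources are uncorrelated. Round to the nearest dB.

Incoherent sources combine by intensity addition: L_total = 10·log₁₀(Σ 10^(L_i/10)).
Σ 10^(L/10) = 10^(79.5/10) + 10^(97.2/10) + 10^(81.9/10) + 10^(90.8/10) = 6.694e+09.
L_total = 10·log₁₀(6.694e+09) = 98.26 dB.

98 dB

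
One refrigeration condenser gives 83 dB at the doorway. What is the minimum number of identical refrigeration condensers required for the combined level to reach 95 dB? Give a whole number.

16

N identical sources give L₁ + 10·log₁₀ N, so require 10·log₁₀ N ≥ 95 − 83 = 12.0 dB.
N ≥ 10^(12.0/10) = 15.849, so N = 16.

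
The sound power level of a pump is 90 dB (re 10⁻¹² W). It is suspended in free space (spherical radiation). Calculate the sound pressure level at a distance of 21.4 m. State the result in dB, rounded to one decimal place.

52.4 dB

The power spreads over a sphere of area 4π·r², so L_p = L_w − 10·log₁₀(4π·r²).
4π·r² = 5755 m², 10·log₁₀ of that is 37.600 dB.
L_p = 90 − 37.600 = 52.40 dB.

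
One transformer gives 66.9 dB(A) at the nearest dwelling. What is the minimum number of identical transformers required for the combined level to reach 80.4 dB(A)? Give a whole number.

23

N identical sources give L₁ + 10·log₁₀ N, so require 10·log₁₀ N ≥ 80.4 − 66.9 = 13.5 dB.
N ≥ 10^(13.5/10) = 22.387, so N = 23.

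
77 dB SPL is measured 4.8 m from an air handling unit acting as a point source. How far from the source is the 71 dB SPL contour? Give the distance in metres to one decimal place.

The 6.0 dB drop corresponds to a distance ratio of 10^(6.0/20) for a point source.
r₂ = 4.8·10^((77−71)/20) = 4.8·10^(6.0/20) = 9.58 m.

9.6 m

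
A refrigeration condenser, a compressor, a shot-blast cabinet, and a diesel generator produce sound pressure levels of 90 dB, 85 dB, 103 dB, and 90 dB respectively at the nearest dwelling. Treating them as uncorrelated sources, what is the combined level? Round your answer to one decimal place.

103.5 dB

For uncorrelated sources the intensities add, so convert each level to linear form, sum, and take 10·log₁₀ of the total.
Σ 10^(L/10) = 10^(90/10) + 10^(85/10) + 10^(103/10) + 10^(90/10) = 2.227e+10.
L_total = 10·log₁₀(2.227e+10) = 103.48 dB.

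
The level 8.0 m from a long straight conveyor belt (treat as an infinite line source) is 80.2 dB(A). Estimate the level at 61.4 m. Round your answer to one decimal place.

For a line source, L₂ = L₁ − 10·log₁₀(r₂/r₁).
L₂ = 80.2 − 10·log₁₀(61.4/8.0) = 80.2 − 8.851 = 71.35 dB(A).

71.3 dB(A)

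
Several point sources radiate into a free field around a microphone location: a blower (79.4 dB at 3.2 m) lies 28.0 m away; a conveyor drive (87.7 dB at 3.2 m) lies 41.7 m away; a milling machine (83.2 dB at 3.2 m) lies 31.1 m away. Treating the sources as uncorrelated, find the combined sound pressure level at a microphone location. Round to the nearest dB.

68 dB

Apply inverse-square spreading to bring every level to the receiver, then sum 10^(L/10).
blower: 79.4 − 20·log₁₀(28.0/3.2) = 79.4 − 18.84 = 60.56 dB.
conveyor drive: 87.7 − 20·log₁₀(41.7/3.2) = 87.7 − 22.30 = 65.40 dB.
milling machine: 83.2 − 20·log₁₀(31.1/3.2) = 83.2 − 19.75 = 63.45 dB.
Σ 10^(L/10) = 6.817e+06 → L_total = 10·log₁₀(6.817e+06) = 68.34 dB.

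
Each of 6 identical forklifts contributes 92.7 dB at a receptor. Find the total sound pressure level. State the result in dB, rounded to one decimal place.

L_total = L₁ + 10·log₁₀ N for N identical incoherent sources.
L_total = 92.7 + 10·log₁₀(6) = 92.7 + 7.782 = 100.48 dB.

100.5 dB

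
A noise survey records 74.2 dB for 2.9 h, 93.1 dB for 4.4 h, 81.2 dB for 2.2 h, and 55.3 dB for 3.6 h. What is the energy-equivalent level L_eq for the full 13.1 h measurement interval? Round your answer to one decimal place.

88.5 dB

L_eq = 10·log₁₀[(1/T)·Σ tᵢ·10^(Lᵢ/10)] with T = 13.1 h.
Σ tᵢ·10^(Lᵢ/10) = 2.9·10^(74.2/10) + 4.4·10^(93.1/10) + 2.2·10^(81.2/10) + 3.6·10^(55.3/10) = 9.351e+09.
L_eq = 10·log₁₀(9.351e+09/13.1) = 88.54 dB.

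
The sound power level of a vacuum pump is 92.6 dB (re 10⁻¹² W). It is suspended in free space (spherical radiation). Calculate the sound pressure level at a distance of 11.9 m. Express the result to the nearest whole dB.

L_p = L_w − 10·log₁₀(4π·r²) with r = 11.9 m.
4π·r² = 1780 m², 10·log₁₀ of that is 32.503 dB.
L_p = 92.6 − 32.503 = 60.10 dB.

60 dB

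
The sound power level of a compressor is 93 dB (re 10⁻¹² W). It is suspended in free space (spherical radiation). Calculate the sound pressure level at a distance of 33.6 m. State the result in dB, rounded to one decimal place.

51.5 dB

Free-field spherical radiation: L_p = L_w − 10·log₁₀(4π·r²), r = 33.6 m.
4π·r² = 1.419e+04 m², 10·log₁₀ of that is 41.519 dB.
L_p = 93 − 41.519 = 51.48 dB.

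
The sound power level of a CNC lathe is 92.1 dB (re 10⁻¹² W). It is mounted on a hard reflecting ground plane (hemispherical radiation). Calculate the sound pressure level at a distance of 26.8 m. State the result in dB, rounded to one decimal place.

55.6 dB

L_p = L_w − 10·log₁₀(2π·r²) with r = 26.8 m.
2π·r² = 4513 m², 10·log₁₀ of that is 36.544 dB.
L_p = 92.1 − 36.544 = 55.56 dB.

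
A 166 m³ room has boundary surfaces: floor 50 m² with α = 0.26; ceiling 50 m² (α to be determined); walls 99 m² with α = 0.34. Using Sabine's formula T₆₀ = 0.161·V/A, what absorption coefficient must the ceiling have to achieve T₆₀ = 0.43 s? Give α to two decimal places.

A = 0.161·V/T₆₀ = 0.161·166/0.43 = 62.15 m² sabins.
Absorption from the other surfaces = 50·0.26 + 99·0.34 = 46.66 m², so the ceiling must supply 15.49 m² over 50 m².
α = 15.49/50 = 0.310.

0.31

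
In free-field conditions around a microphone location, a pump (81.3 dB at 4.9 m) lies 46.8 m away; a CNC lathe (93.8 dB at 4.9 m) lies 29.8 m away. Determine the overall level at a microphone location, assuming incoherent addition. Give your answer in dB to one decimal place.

First find each source's level at the receiver (point-source: −20·log₁₀(r/r_ref)), then combine on an intensity basis.
pump: 81.3 − 20·log₁₀(46.8/4.9) = 81.3 − 19.60 = 61.70 dB.
CNC lathe: 93.8 − 20·log₁₀(29.8/4.9) = 93.8 − 15.68 = 78.12 dB.
Σ 10^(L/10) = 6.634e+07 → L_total = 10·log₁₀(6.634e+07) = 78.22 dB.

78.2 dB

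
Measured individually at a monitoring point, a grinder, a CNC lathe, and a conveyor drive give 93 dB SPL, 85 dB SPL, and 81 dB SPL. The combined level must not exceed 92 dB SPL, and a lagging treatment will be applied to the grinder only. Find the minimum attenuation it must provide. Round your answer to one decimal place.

The untreated sources together contribute 10^(85/10) + 10^(81/10) = 4.421e+08, i.e. 86.46 dB SPL.
To meet 92 dB SPL overall, the treated grinder may contribute at most 10^(92/10) − 4.421e+08 = 1.143e+09, i.e. 90.58 dB SPL.
So the grinder must be reduced from 93 to 90.58 dB SPL: IL = 2.42 dB.

2.4 dB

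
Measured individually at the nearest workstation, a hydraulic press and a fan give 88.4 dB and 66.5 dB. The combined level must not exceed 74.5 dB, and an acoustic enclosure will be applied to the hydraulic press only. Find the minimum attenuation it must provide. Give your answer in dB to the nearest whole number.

Fixed contribution from the other source: Σ 10^(L/10) = 10^(66.5/10) = 4.467e+06 (66.50 dB).
The limit corresponds to 10^(74.5/10) = 2.818e+07; subtracting the fixed part leaves 2.372e+07 for the hydraulic press, i.e. 73.75 dB.
Required insertion loss = 88.4 − 73.75 = 14.65 dB.

15 dB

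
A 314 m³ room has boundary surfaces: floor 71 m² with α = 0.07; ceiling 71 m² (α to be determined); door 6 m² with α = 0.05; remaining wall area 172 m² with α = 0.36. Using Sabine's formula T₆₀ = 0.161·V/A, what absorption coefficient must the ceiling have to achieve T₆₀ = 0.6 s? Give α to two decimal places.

0.24

Required total absorption A = 0.161·314/0.6 = 84.26 m².
Absorption from the other surfaces = 71·0.07 + 6·0.05 + 172·0.36 = 67.19 m², so the ceiling must supply 17.07 m² over 71 m².
α = 17.07/71 = 0.240.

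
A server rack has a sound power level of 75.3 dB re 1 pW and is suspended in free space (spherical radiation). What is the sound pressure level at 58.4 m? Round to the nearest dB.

The power spreads over a sphere of area 4π·r², so L_p = L_w − 10·log₁₀(4π·r²).
4π·r² = 4.286e+04 m², 10·log₁₀ of that is 46.320 dB.
L_p = 75.3 − 46.320 = 28.98 dB.

29 dB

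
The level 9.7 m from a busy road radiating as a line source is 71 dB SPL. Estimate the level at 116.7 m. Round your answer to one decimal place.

60.2 dB SPL

Line-source attenuation: ΔL = 10·log₁₀(r₂/r₁) = 10·log₁₀(116.7/9.7) = 10.803 dB.
L₂ = 71 − 10·log₁₀(116.7/9.7) = 71 − 10.803 = 60.20 dB SPL.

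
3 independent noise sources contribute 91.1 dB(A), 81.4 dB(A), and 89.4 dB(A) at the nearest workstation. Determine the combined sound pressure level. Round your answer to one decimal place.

Incoherent sources combine by intensity addition: L_total = 10·log₁₀(Σ 10^(L_i/10)).
Σ 10^(L/10) = 10^(91.1/10) + 10^(81.4/10) + 10^(89.4/10) = 2.297e+09.
L_total = 10·log₁₀(2.297e+09) = 93.61 dB(A).

93.6 dB(A)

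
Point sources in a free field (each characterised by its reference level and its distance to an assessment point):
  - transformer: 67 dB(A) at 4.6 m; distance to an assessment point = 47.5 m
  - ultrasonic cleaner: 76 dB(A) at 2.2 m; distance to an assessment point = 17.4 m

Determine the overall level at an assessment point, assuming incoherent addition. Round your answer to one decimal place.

Apply inverse-square spreading to bring every level to the receiver, then sum 10^(L/10).
transformer: 67 − 20·log₁₀(47.5/4.6) = 67 − 20.28 = 46.72 dB(A).
ultrasonic cleaner: 76 − 20·log₁₀(17.4/2.2) = 76 − 17.96 = 58.04 dB(A).
Σ 10^(L/10) = 6.834e+05 → L_total = 10·log₁₀(6.834e+05) = 58.35 dB(A).

58.3 dB(A)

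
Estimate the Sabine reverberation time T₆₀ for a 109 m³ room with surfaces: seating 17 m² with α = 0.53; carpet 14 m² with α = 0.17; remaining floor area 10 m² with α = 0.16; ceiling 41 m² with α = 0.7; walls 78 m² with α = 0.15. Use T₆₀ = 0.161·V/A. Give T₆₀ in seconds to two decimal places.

0.33 s

A = Σ Sᵢαᵢ = 17·0.53 + 14·0.17 + 10·0.16 + 41·0.7 + 78·0.15 = 53.39 m².
T₆₀ = 0.161 × 109 / 53.39 = 0.329 s.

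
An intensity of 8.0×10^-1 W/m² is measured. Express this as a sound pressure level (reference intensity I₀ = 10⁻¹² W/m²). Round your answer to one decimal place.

119.0 dB

Dividing by I₀ shifts the exponent by 12: I/I₀ = 8.0×10^11.
L = 10·(0.9031 + 11) = 119.03 dB.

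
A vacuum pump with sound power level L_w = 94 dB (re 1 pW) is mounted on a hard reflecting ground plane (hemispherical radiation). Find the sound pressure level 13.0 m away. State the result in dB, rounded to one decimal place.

63.7 dB

The power spreads over a hemisphere of area 2π·r², so L_p = L_w − 10·log₁₀(2π·r²).
2π·r² = 1062 m², 10·log₁₀ of that is 30.261 dB.
L_p = 94 − 30.261 = 63.74 dB.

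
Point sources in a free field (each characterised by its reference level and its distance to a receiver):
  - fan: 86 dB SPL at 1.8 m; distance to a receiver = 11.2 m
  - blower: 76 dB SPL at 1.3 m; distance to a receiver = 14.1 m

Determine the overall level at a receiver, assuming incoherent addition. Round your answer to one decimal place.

Apply inverse-square spreading to bring every level to the receiver, then sum 10^(L/10).
fan: 86 − 20·log₁₀(11.2/1.8) = 86 − 15.88 = 70.12 dB SPL.
blower: 76 − 20·log₁₀(14.1/1.3) = 76 − 20.71 = 55.29 dB SPL.
Σ 10^(L/10) = 1.062e+07 → L_total = 10·log₁₀(1.062e+07) = 70.26 dB SPL.

70.3 dB SPL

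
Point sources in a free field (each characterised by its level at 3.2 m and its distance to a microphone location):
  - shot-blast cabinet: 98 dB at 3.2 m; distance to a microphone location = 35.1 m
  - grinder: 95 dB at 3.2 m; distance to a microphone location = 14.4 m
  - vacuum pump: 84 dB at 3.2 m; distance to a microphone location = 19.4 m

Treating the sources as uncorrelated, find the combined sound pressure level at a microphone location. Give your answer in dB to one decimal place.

Propagate each source to the receiver with L = L_ref − 20·log₁₀(r/r_ref), then add intensities.
shot-blast cabinet: 98 − 20·log₁₀(35.1/3.2) = 98 − 20.80 = 77.20 dB.
grinder: 95 − 20·log₁₀(14.4/3.2) = 95 − 13.06 = 81.94 dB.
vacuum pump: 84 − 20·log₁₀(19.4/3.2) = 84 − 15.65 = 68.35 dB.
Σ 10^(L/10) = 2.154e+08 → L_total = 10·log₁₀(2.154e+08) = 83.33 dB.

83.3 dB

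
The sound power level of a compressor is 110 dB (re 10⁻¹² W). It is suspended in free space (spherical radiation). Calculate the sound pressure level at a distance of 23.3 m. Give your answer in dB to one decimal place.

71.7 dB

Free-field spherical radiation: L_p = L_w − 10·log₁₀(4π·r²), r = 23.3 m.
4π·r² = 6822 m², 10·log₁₀ of that is 38.339 dB.
L_p = 110 − 38.339 = 71.66 dB.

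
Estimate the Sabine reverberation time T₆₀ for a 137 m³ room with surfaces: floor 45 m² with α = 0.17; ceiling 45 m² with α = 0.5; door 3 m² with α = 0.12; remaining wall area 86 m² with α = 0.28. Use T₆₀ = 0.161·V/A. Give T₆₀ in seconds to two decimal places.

Total absorption A = 45·0.17 + 45·0.5 + 3·0.12 + 86·0.28 = 54.59 m² sabins.
T₆₀ = 0.161 × 137 / 54.59 = 0.404 s.

0.40 s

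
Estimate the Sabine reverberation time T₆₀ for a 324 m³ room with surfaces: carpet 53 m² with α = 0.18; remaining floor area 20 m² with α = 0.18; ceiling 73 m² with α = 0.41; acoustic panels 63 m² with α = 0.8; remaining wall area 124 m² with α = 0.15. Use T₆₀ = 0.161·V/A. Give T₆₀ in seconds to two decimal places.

0.47 s

A = Σ Sᵢαᵢ = 53·0.18 + 20·0.18 + 73·0.41 + 63·0.8 + 124·0.15 = 112.07 m².
T₆₀ = 0.161 × 324 / 112.07 = 0.465 s.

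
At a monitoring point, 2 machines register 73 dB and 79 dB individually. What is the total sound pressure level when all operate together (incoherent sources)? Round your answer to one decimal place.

80.0 dB

Incoherent sources combine by intensity addition: L_total = 10·log₁₀(Σ 10^(L_i/10)).
Σ 10^(L/10) = 10^(73/10) + 10^(79/10) = 9.939e+07.
L_total = 10·log₁₀(9.939e+07) = 79.97 dB.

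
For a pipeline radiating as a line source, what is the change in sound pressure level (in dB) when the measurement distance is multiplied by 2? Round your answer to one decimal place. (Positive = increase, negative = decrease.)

A line source loses 3 dB per doubling of distance; generally ΔL = −10·log₁₀(r₂/r₁).
ΔL = −10·log₁₀(2) = -3.01 dB.

-3.0 dB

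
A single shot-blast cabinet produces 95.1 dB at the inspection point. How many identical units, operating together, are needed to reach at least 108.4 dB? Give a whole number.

22

N identical sources give L₁ + 10·log₁₀ N, so require 10·log₁₀ N ≥ 108.4 − 95.1 = 13.3 dB.
N ≥ 10^(13.3/10) = 21.380, so N = 22.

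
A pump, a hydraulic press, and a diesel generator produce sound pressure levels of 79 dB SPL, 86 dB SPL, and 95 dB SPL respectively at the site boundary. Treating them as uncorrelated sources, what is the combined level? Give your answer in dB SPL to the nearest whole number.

96 dB SPL

For uncorrelated sources the intensities add, so convert each level to linear form, sum, and take 10·log₁₀ of the total.
Σ 10^(L/10) = 10^(79/10) + 10^(86/10) + 10^(95/10) = 3.640e+09.
L_total = 10·log₁₀(3.640e+09) = 95.61 dB SPL.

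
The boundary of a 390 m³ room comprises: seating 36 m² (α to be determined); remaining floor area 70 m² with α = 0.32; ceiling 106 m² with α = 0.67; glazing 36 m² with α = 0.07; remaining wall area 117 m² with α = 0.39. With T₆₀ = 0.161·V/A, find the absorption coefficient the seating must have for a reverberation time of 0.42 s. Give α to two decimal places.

0.22

From T₆₀ = 0.161·V/A, the target T₆₀ = 0.42 s needs A = 0.161·390/0.42 = 149.50 m².
Absorption from the other surfaces = 70·0.32 + 106·0.67 + 36·0.07 + 117·0.39 = 141.57 m², so the seating must supply 7.93 m² over 36 m².
α = 7.93/36 = 0.220.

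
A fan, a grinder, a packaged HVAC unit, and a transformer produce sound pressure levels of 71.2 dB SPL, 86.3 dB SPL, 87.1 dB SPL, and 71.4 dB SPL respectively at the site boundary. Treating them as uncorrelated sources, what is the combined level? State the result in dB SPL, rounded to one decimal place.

For uncorrelated sources the intensities add, so convert each level to linear form, sum, and take 10·log₁₀ of the total.
Σ 10^(L/10) = 10^(71.2/10) + 10^(86.3/10) + 10^(87.1/10) + 10^(71.4/10) = 9.664e+08.
L_total = 10·log₁₀(9.664e+08) = 89.85 dB SPL.

89.9 dB SPL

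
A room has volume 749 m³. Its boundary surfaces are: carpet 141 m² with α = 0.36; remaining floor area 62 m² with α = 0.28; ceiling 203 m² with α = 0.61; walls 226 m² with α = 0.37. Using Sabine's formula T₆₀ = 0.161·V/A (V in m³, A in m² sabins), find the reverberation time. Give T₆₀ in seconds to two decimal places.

0.44 s

Summing Sᵢαᵢ: 141·0.36 + 62·0.28 + 203·0.61 + 226·0.37 = 275.57 m².
T₆₀ = 0.161·V/A = 0.161·749/275.57 = 0.438 s.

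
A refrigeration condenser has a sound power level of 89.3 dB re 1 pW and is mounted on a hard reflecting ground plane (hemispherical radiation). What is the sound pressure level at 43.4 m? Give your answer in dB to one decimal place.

L_p = L_w − 10·log₁₀(2π·r²) with r = 43.4 m.
2π·r² = 1.183e+04 m², 10·log₁₀ of that is 40.732 dB.
L_p = 89.3 − 40.732 = 48.57 dB.

48.6 dB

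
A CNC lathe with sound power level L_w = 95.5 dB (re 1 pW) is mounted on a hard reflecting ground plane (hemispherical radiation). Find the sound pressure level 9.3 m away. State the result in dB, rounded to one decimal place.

Free-field hemispherical radiation: L_p = L_w − 10·log₁₀(2π·r²), r = 9.3 m.
2π·r² = 543.4 m², 10·log₁₀ of that is 27.351 dB.
L_p = 95.5 − 27.351 = 68.15 dB.

68.1 dB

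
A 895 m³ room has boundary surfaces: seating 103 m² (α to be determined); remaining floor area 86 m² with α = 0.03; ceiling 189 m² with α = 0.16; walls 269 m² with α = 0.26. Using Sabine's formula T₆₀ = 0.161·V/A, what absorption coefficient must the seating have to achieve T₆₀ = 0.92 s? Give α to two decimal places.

From T₆₀ = 0.161·V/A, the target T₆₀ = 0.92 s needs A = 0.161·895/0.92 = 156.62 m².
Absorption from the other surfaces = 86·0.03 + 189·0.16 + 269·0.26 = 102.76 m², so the seating must supply 53.86 m² over 103 m².
α = 53.86/103 = 0.523.

0.52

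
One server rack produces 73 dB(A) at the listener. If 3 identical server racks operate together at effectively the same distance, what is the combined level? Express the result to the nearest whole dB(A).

78 dB(A)

N identical incoherent sources raise the level by 10·log₁₀ N.
L_total = 73 + 10·log₁₀(3) = 73 + 4.771 = 77.77 dB(A).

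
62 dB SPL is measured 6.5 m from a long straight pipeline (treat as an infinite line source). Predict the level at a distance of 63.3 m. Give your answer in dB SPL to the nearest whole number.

Line-source attenuation: ΔL = 10·log₁₀(r₂/r₁) = 10·log₁₀(63.3/6.5) = 9.885 dB.
L₂ = 62 − 10·log₁₀(63.3/6.5) = 62 − 9.885 = 52.12 dB SPL.

52 dB SPL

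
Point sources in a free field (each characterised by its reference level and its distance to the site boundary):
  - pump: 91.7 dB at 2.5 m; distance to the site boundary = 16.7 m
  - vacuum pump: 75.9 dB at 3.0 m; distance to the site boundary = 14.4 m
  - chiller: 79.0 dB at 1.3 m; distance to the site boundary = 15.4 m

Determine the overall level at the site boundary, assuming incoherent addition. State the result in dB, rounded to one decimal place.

75.5 dB

Propagate each source to the receiver with L = L_ref − 20·log₁₀(r/r_ref), then add intensities.
pump: 91.7 − 20·log₁₀(16.7/2.5) = 91.7 − 16.50 = 75.20 dB.
vacuum pump: 75.9 − 20·log₁₀(14.4/3.0) = 75.9 − 13.62 = 62.28 dB.
chiller: 79.0 − 20·log₁₀(15.4/1.3) = 79.0 − 21.47 = 57.53 dB.
Σ 10^(L/10) = 3.540e+07 → L_total = 10·log₁₀(3.540e+07) = 75.49 dB.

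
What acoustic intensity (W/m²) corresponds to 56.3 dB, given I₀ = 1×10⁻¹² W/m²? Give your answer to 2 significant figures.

I/I₀ = 10^(56.3/10) = 4.266e+05, so I = 4.266e+05 × 10⁻¹² W/m².

4.3e-07 W/m²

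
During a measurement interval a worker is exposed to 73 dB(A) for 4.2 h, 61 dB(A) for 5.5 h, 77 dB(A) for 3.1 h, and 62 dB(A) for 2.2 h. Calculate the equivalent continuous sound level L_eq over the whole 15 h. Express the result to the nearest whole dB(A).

72 dB(A)

The energy average is taken in the linear domain: L_eq = 10·log₁₀[(Σ tᵢ·10^(Lᵢ/10))/T], T = 15 h.
Σ tᵢ·10^(Lᵢ/10) = 4.2·10^(73/10) + 5.5·10^(61/10) + 3.1·10^(77/10) + 2.2·10^(62/10) = 2.496e+08.
L_eq = 10·log₁₀(2.496e+08/15) = 72.21 dB(A).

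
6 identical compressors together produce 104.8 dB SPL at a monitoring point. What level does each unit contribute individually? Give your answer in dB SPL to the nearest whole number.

6 equal contributions raise the level by 10·log₁₀ 6 = 7.782 dB, so each unit alone gives 104.8 − 7.782.

97 dB SPL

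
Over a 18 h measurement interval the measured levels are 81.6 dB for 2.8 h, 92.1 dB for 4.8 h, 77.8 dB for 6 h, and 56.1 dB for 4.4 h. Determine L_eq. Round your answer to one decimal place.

86.8 dB

The energy average is taken in the linear domain: L_eq = 10·log₁₀[(Σ tᵢ·10^(Lᵢ/10))/T], T = 18 h.
Σ tᵢ·10^(Lᵢ/10) = 2.8·10^(81.6/10) + 4.8·10^(92.1/10) + 6·10^(77.8/10) + 4.4·10^(56.1/10) = 8.553e+09.
L_eq = 10·log₁₀(8.553e+09/18) = 86.77 dB.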